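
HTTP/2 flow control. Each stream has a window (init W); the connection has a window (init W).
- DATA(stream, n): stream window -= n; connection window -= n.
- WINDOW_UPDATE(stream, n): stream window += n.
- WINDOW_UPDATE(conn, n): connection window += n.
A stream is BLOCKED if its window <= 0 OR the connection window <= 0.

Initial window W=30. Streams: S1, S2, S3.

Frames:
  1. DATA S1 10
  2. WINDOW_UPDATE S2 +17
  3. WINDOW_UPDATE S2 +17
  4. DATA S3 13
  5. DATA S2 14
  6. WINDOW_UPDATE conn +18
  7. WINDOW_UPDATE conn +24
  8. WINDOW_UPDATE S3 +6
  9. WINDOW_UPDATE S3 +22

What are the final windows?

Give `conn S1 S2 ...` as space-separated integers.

Op 1: conn=20 S1=20 S2=30 S3=30 blocked=[]
Op 2: conn=20 S1=20 S2=47 S3=30 blocked=[]
Op 3: conn=20 S1=20 S2=64 S3=30 blocked=[]
Op 4: conn=7 S1=20 S2=64 S3=17 blocked=[]
Op 5: conn=-7 S1=20 S2=50 S3=17 blocked=[1, 2, 3]
Op 6: conn=11 S1=20 S2=50 S3=17 blocked=[]
Op 7: conn=35 S1=20 S2=50 S3=17 blocked=[]
Op 8: conn=35 S1=20 S2=50 S3=23 blocked=[]
Op 9: conn=35 S1=20 S2=50 S3=45 blocked=[]

Answer: 35 20 50 45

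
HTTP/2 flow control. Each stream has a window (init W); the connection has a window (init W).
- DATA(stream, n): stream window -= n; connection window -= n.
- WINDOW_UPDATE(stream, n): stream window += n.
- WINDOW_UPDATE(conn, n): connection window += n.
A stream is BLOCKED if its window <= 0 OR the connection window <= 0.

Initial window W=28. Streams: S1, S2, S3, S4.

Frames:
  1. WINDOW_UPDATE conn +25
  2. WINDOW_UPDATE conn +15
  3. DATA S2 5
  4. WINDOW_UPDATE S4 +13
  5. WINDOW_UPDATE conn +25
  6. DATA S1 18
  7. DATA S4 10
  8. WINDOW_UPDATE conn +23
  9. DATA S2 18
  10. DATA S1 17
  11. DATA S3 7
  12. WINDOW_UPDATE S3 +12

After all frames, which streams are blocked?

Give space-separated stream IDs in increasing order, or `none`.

Answer: S1

Derivation:
Op 1: conn=53 S1=28 S2=28 S3=28 S4=28 blocked=[]
Op 2: conn=68 S1=28 S2=28 S3=28 S4=28 blocked=[]
Op 3: conn=63 S1=28 S2=23 S3=28 S4=28 blocked=[]
Op 4: conn=63 S1=28 S2=23 S3=28 S4=41 blocked=[]
Op 5: conn=88 S1=28 S2=23 S3=28 S4=41 blocked=[]
Op 6: conn=70 S1=10 S2=23 S3=28 S4=41 blocked=[]
Op 7: conn=60 S1=10 S2=23 S3=28 S4=31 blocked=[]
Op 8: conn=83 S1=10 S2=23 S3=28 S4=31 blocked=[]
Op 9: conn=65 S1=10 S2=5 S3=28 S4=31 blocked=[]
Op 10: conn=48 S1=-7 S2=5 S3=28 S4=31 blocked=[1]
Op 11: conn=41 S1=-7 S2=5 S3=21 S4=31 blocked=[1]
Op 12: conn=41 S1=-7 S2=5 S3=33 S4=31 blocked=[1]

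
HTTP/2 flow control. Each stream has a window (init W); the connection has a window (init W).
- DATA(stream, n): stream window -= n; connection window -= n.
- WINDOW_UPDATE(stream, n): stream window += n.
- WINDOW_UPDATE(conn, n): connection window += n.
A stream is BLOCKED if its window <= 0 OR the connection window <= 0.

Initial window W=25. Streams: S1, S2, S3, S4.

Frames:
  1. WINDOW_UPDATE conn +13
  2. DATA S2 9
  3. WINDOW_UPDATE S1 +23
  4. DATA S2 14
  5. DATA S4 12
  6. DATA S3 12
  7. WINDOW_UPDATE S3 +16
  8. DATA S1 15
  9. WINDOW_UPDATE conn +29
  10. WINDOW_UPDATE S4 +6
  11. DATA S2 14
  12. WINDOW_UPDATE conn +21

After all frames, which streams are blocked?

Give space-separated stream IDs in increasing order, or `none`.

Answer: S2

Derivation:
Op 1: conn=38 S1=25 S2=25 S3=25 S4=25 blocked=[]
Op 2: conn=29 S1=25 S2=16 S3=25 S4=25 blocked=[]
Op 3: conn=29 S1=48 S2=16 S3=25 S4=25 blocked=[]
Op 4: conn=15 S1=48 S2=2 S3=25 S4=25 blocked=[]
Op 5: conn=3 S1=48 S2=2 S3=25 S4=13 blocked=[]
Op 6: conn=-9 S1=48 S2=2 S3=13 S4=13 blocked=[1, 2, 3, 4]
Op 7: conn=-9 S1=48 S2=2 S3=29 S4=13 blocked=[1, 2, 3, 4]
Op 8: conn=-24 S1=33 S2=2 S3=29 S4=13 blocked=[1, 2, 3, 4]
Op 9: conn=5 S1=33 S2=2 S3=29 S4=13 blocked=[]
Op 10: conn=5 S1=33 S2=2 S3=29 S4=19 blocked=[]
Op 11: conn=-9 S1=33 S2=-12 S3=29 S4=19 blocked=[1, 2, 3, 4]
Op 12: conn=12 S1=33 S2=-12 S3=29 S4=19 blocked=[2]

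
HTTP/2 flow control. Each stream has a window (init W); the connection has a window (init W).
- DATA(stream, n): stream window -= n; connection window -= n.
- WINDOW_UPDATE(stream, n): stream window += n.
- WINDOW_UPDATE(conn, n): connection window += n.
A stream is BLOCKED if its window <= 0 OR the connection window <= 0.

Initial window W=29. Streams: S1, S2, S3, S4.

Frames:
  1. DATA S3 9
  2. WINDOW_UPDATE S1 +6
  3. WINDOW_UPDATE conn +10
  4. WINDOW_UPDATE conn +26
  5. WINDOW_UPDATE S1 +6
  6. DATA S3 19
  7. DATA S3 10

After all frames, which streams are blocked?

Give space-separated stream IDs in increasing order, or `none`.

Op 1: conn=20 S1=29 S2=29 S3=20 S4=29 blocked=[]
Op 2: conn=20 S1=35 S2=29 S3=20 S4=29 blocked=[]
Op 3: conn=30 S1=35 S2=29 S3=20 S4=29 blocked=[]
Op 4: conn=56 S1=35 S2=29 S3=20 S4=29 blocked=[]
Op 5: conn=56 S1=41 S2=29 S3=20 S4=29 blocked=[]
Op 6: conn=37 S1=41 S2=29 S3=1 S4=29 blocked=[]
Op 7: conn=27 S1=41 S2=29 S3=-9 S4=29 blocked=[3]

Answer: S3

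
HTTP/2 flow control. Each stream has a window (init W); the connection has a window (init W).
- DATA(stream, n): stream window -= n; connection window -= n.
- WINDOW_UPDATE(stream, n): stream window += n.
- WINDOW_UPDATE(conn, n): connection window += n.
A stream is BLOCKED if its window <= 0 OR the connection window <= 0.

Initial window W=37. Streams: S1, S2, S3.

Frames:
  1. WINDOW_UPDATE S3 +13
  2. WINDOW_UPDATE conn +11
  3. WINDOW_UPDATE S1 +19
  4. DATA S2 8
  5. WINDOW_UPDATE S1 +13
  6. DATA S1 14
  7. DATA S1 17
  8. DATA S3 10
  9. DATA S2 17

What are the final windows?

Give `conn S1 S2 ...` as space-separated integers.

Op 1: conn=37 S1=37 S2=37 S3=50 blocked=[]
Op 2: conn=48 S1=37 S2=37 S3=50 blocked=[]
Op 3: conn=48 S1=56 S2=37 S3=50 blocked=[]
Op 4: conn=40 S1=56 S2=29 S3=50 blocked=[]
Op 5: conn=40 S1=69 S2=29 S3=50 blocked=[]
Op 6: conn=26 S1=55 S2=29 S3=50 blocked=[]
Op 7: conn=9 S1=38 S2=29 S3=50 blocked=[]
Op 8: conn=-1 S1=38 S2=29 S3=40 blocked=[1, 2, 3]
Op 9: conn=-18 S1=38 S2=12 S3=40 blocked=[1, 2, 3]

Answer: -18 38 12 40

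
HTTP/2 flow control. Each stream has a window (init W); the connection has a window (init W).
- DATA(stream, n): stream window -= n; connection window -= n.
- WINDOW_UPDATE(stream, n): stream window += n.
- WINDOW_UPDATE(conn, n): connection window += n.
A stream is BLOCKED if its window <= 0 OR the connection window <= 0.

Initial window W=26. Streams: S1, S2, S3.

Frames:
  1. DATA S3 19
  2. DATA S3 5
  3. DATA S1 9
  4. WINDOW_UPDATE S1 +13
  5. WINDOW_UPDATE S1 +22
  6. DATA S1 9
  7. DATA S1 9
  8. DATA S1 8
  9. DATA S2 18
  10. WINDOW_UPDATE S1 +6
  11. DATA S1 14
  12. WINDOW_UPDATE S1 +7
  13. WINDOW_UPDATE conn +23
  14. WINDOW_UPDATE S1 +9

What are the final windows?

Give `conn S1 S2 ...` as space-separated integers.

Answer: -42 34 8 2

Derivation:
Op 1: conn=7 S1=26 S2=26 S3=7 blocked=[]
Op 2: conn=2 S1=26 S2=26 S3=2 blocked=[]
Op 3: conn=-7 S1=17 S2=26 S3=2 blocked=[1, 2, 3]
Op 4: conn=-7 S1=30 S2=26 S3=2 blocked=[1, 2, 3]
Op 5: conn=-7 S1=52 S2=26 S3=2 blocked=[1, 2, 3]
Op 6: conn=-16 S1=43 S2=26 S3=2 blocked=[1, 2, 3]
Op 7: conn=-25 S1=34 S2=26 S3=2 blocked=[1, 2, 3]
Op 8: conn=-33 S1=26 S2=26 S3=2 blocked=[1, 2, 3]
Op 9: conn=-51 S1=26 S2=8 S3=2 blocked=[1, 2, 3]
Op 10: conn=-51 S1=32 S2=8 S3=2 blocked=[1, 2, 3]
Op 11: conn=-65 S1=18 S2=8 S3=2 blocked=[1, 2, 3]
Op 12: conn=-65 S1=25 S2=8 S3=2 blocked=[1, 2, 3]
Op 13: conn=-42 S1=25 S2=8 S3=2 blocked=[1, 2, 3]
Op 14: conn=-42 S1=34 S2=8 S3=2 blocked=[1, 2, 3]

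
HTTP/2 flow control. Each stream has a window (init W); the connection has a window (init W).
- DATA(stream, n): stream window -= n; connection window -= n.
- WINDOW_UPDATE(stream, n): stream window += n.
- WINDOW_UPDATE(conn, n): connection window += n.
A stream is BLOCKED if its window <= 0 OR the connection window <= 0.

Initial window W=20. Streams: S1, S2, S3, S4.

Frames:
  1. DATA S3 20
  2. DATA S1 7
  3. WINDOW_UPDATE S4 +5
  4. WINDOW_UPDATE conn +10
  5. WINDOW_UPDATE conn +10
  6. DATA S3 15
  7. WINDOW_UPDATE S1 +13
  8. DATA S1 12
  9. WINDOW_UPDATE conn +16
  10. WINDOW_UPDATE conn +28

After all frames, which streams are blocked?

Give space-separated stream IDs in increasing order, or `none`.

Answer: S3

Derivation:
Op 1: conn=0 S1=20 S2=20 S3=0 S4=20 blocked=[1, 2, 3, 4]
Op 2: conn=-7 S1=13 S2=20 S3=0 S4=20 blocked=[1, 2, 3, 4]
Op 3: conn=-7 S1=13 S2=20 S3=0 S4=25 blocked=[1, 2, 3, 4]
Op 4: conn=3 S1=13 S2=20 S3=0 S4=25 blocked=[3]
Op 5: conn=13 S1=13 S2=20 S3=0 S4=25 blocked=[3]
Op 6: conn=-2 S1=13 S2=20 S3=-15 S4=25 blocked=[1, 2, 3, 4]
Op 7: conn=-2 S1=26 S2=20 S3=-15 S4=25 blocked=[1, 2, 3, 4]
Op 8: conn=-14 S1=14 S2=20 S3=-15 S4=25 blocked=[1, 2, 3, 4]
Op 9: conn=2 S1=14 S2=20 S3=-15 S4=25 blocked=[3]
Op 10: conn=30 S1=14 S2=20 S3=-15 S4=25 blocked=[3]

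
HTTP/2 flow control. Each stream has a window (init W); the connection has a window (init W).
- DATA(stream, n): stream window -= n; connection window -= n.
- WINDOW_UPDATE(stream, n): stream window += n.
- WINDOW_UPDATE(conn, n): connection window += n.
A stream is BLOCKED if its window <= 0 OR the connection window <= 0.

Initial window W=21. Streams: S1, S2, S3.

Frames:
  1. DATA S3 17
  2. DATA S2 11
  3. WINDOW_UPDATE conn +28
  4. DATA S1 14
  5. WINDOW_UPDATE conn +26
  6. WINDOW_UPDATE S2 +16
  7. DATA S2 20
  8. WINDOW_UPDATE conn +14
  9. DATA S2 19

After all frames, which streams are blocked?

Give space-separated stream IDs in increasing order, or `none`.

Op 1: conn=4 S1=21 S2=21 S3=4 blocked=[]
Op 2: conn=-7 S1=21 S2=10 S3=4 blocked=[1, 2, 3]
Op 3: conn=21 S1=21 S2=10 S3=4 blocked=[]
Op 4: conn=7 S1=7 S2=10 S3=4 blocked=[]
Op 5: conn=33 S1=7 S2=10 S3=4 blocked=[]
Op 6: conn=33 S1=7 S2=26 S3=4 blocked=[]
Op 7: conn=13 S1=7 S2=6 S3=4 blocked=[]
Op 8: conn=27 S1=7 S2=6 S3=4 blocked=[]
Op 9: conn=8 S1=7 S2=-13 S3=4 blocked=[2]

Answer: S2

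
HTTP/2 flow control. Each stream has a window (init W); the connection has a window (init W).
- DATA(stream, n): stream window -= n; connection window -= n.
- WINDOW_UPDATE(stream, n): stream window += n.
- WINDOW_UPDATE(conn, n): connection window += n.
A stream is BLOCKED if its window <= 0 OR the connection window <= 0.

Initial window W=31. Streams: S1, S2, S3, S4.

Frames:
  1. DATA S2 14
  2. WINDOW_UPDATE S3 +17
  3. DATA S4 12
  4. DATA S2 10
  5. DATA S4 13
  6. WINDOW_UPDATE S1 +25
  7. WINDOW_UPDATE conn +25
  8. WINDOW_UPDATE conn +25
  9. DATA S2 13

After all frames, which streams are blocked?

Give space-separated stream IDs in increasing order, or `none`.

Answer: S2

Derivation:
Op 1: conn=17 S1=31 S2=17 S3=31 S4=31 blocked=[]
Op 2: conn=17 S1=31 S2=17 S3=48 S4=31 blocked=[]
Op 3: conn=5 S1=31 S2=17 S3=48 S4=19 blocked=[]
Op 4: conn=-5 S1=31 S2=7 S3=48 S4=19 blocked=[1, 2, 3, 4]
Op 5: conn=-18 S1=31 S2=7 S3=48 S4=6 blocked=[1, 2, 3, 4]
Op 6: conn=-18 S1=56 S2=7 S3=48 S4=6 blocked=[1, 2, 3, 4]
Op 7: conn=7 S1=56 S2=7 S3=48 S4=6 blocked=[]
Op 8: conn=32 S1=56 S2=7 S3=48 S4=6 blocked=[]
Op 9: conn=19 S1=56 S2=-6 S3=48 S4=6 blocked=[2]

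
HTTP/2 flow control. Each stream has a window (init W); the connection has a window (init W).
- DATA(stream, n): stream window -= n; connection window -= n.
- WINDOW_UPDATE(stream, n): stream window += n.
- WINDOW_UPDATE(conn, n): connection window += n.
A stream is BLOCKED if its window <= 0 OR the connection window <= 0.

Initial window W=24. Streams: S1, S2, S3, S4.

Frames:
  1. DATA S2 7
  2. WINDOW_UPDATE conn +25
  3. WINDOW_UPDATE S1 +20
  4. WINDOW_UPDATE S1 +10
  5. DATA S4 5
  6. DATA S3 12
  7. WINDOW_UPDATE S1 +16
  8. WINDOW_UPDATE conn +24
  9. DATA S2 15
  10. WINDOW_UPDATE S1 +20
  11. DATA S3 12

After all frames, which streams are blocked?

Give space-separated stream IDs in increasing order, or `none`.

Answer: S3

Derivation:
Op 1: conn=17 S1=24 S2=17 S3=24 S4=24 blocked=[]
Op 2: conn=42 S1=24 S2=17 S3=24 S4=24 blocked=[]
Op 3: conn=42 S1=44 S2=17 S3=24 S4=24 blocked=[]
Op 4: conn=42 S1=54 S2=17 S3=24 S4=24 blocked=[]
Op 5: conn=37 S1=54 S2=17 S3=24 S4=19 blocked=[]
Op 6: conn=25 S1=54 S2=17 S3=12 S4=19 blocked=[]
Op 7: conn=25 S1=70 S2=17 S3=12 S4=19 blocked=[]
Op 8: conn=49 S1=70 S2=17 S3=12 S4=19 blocked=[]
Op 9: conn=34 S1=70 S2=2 S3=12 S4=19 blocked=[]
Op 10: conn=34 S1=90 S2=2 S3=12 S4=19 blocked=[]
Op 11: conn=22 S1=90 S2=2 S3=0 S4=19 blocked=[3]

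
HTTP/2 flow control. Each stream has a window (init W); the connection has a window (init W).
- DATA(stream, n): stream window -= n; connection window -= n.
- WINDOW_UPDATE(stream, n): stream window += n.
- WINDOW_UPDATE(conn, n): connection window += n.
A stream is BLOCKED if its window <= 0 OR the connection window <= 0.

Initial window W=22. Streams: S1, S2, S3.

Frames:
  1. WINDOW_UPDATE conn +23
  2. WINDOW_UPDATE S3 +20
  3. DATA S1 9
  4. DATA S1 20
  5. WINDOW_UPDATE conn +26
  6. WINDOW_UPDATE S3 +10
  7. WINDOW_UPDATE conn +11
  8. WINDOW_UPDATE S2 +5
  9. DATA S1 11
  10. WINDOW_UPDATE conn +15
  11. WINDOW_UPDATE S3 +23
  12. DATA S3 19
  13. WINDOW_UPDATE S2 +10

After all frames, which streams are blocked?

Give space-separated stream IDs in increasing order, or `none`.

Answer: S1

Derivation:
Op 1: conn=45 S1=22 S2=22 S3=22 blocked=[]
Op 2: conn=45 S1=22 S2=22 S3=42 blocked=[]
Op 3: conn=36 S1=13 S2=22 S3=42 blocked=[]
Op 4: conn=16 S1=-7 S2=22 S3=42 blocked=[1]
Op 5: conn=42 S1=-7 S2=22 S3=42 blocked=[1]
Op 6: conn=42 S1=-7 S2=22 S3=52 blocked=[1]
Op 7: conn=53 S1=-7 S2=22 S3=52 blocked=[1]
Op 8: conn=53 S1=-7 S2=27 S3=52 blocked=[1]
Op 9: conn=42 S1=-18 S2=27 S3=52 blocked=[1]
Op 10: conn=57 S1=-18 S2=27 S3=52 blocked=[1]
Op 11: conn=57 S1=-18 S2=27 S3=75 blocked=[1]
Op 12: conn=38 S1=-18 S2=27 S3=56 blocked=[1]
Op 13: conn=38 S1=-18 S2=37 S3=56 blocked=[1]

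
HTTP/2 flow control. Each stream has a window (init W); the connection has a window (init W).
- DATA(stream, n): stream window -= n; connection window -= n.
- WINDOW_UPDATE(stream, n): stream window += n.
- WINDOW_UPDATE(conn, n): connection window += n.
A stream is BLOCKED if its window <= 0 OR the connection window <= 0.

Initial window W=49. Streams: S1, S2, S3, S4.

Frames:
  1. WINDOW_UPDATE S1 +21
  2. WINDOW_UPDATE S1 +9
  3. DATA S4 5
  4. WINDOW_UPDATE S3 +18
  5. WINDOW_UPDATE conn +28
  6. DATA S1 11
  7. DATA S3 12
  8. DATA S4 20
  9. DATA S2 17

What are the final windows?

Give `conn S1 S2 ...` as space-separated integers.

Op 1: conn=49 S1=70 S2=49 S3=49 S4=49 blocked=[]
Op 2: conn=49 S1=79 S2=49 S3=49 S4=49 blocked=[]
Op 3: conn=44 S1=79 S2=49 S3=49 S4=44 blocked=[]
Op 4: conn=44 S1=79 S2=49 S3=67 S4=44 blocked=[]
Op 5: conn=72 S1=79 S2=49 S3=67 S4=44 blocked=[]
Op 6: conn=61 S1=68 S2=49 S3=67 S4=44 blocked=[]
Op 7: conn=49 S1=68 S2=49 S3=55 S4=44 blocked=[]
Op 8: conn=29 S1=68 S2=49 S3=55 S4=24 blocked=[]
Op 9: conn=12 S1=68 S2=32 S3=55 S4=24 blocked=[]

Answer: 12 68 32 55 24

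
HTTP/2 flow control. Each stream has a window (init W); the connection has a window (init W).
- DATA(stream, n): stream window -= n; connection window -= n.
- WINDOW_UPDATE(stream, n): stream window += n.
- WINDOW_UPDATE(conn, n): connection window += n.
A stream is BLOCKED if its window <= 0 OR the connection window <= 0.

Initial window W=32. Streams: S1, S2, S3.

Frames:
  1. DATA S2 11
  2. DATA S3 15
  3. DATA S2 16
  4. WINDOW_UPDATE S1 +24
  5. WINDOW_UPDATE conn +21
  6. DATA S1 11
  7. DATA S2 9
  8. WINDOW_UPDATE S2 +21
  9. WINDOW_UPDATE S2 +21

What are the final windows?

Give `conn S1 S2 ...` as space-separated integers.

Op 1: conn=21 S1=32 S2=21 S3=32 blocked=[]
Op 2: conn=6 S1=32 S2=21 S3=17 blocked=[]
Op 3: conn=-10 S1=32 S2=5 S3=17 blocked=[1, 2, 3]
Op 4: conn=-10 S1=56 S2=5 S3=17 blocked=[1, 2, 3]
Op 5: conn=11 S1=56 S2=5 S3=17 blocked=[]
Op 6: conn=0 S1=45 S2=5 S3=17 blocked=[1, 2, 3]
Op 7: conn=-9 S1=45 S2=-4 S3=17 blocked=[1, 2, 3]
Op 8: conn=-9 S1=45 S2=17 S3=17 blocked=[1, 2, 3]
Op 9: conn=-9 S1=45 S2=38 S3=17 blocked=[1, 2, 3]

Answer: -9 45 38 17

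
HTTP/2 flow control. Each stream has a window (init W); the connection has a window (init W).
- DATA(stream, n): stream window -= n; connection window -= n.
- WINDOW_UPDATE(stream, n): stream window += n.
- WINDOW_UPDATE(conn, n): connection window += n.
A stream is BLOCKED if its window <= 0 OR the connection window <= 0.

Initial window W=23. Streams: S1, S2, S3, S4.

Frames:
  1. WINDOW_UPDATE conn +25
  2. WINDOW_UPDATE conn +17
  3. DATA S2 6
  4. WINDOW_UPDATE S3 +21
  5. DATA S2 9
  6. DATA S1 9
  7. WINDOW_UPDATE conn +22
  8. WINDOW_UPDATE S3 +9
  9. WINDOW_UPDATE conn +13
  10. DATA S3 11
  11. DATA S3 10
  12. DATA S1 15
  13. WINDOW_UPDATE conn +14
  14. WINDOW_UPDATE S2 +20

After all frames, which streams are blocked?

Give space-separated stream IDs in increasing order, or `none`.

Answer: S1

Derivation:
Op 1: conn=48 S1=23 S2=23 S3=23 S4=23 blocked=[]
Op 2: conn=65 S1=23 S2=23 S3=23 S4=23 blocked=[]
Op 3: conn=59 S1=23 S2=17 S3=23 S4=23 blocked=[]
Op 4: conn=59 S1=23 S2=17 S3=44 S4=23 blocked=[]
Op 5: conn=50 S1=23 S2=8 S3=44 S4=23 blocked=[]
Op 6: conn=41 S1=14 S2=8 S3=44 S4=23 blocked=[]
Op 7: conn=63 S1=14 S2=8 S3=44 S4=23 blocked=[]
Op 8: conn=63 S1=14 S2=8 S3=53 S4=23 blocked=[]
Op 9: conn=76 S1=14 S2=8 S3=53 S4=23 blocked=[]
Op 10: conn=65 S1=14 S2=8 S3=42 S4=23 blocked=[]
Op 11: conn=55 S1=14 S2=8 S3=32 S4=23 blocked=[]
Op 12: conn=40 S1=-1 S2=8 S3=32 S4=23 blocked=[1]
Op 13: conn=54 S1=-1 S2=8 S3=32 S4=23 blocked=[1]
Op 14: conn=54 S1=-1 S2=28 S3=32 S4=23 blocked=[1]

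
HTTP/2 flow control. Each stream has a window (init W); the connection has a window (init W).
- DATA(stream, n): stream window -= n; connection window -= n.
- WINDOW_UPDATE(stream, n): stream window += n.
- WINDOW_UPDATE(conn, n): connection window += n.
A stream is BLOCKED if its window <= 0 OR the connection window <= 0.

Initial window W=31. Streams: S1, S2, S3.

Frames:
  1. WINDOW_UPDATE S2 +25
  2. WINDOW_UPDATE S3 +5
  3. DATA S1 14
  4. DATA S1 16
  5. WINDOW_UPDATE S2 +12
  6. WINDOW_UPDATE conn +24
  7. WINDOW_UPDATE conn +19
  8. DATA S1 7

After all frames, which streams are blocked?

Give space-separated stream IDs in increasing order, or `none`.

Answer: S1

Derivation:
Op 1: conn=31 S1=31 S2=56 S3=31 blocked=[]
Op 2: conn=31 S1=31 S2=56 S3=36 blocked=[]
Op 3: conn=17 S1=17 S2=56 S3=36 blocked=[]
Op 4: conn=1 S1=1 S2=56 S3=36 blocked=[]
Op 5: conn=1 S1=1 S2=68 S3=36 blocked=[]
Op 6: conn=25 S1=1 S2=68 S3=36 blocked=[]
Op 7: conn=44 S1=1 S2=68 S3=36 blocked=[]
Op 8: conn=37 S1=-6 S2=68 S3=36 blocked=[1]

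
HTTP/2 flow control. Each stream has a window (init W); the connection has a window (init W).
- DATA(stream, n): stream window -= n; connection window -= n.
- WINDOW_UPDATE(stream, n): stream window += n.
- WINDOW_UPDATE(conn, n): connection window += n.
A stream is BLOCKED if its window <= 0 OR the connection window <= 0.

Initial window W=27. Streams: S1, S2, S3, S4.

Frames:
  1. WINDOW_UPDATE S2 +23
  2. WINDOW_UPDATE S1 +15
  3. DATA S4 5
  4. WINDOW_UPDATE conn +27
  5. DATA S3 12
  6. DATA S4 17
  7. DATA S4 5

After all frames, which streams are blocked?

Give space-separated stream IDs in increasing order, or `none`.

Op 1: conn=27 S1=27 S2=50 S3=27 S4=27 blocked=[]
Op 2: conn=27 S1=42 S2=50 S3=27 S4=27 blocked=[]
Op 3: conn=22 S1=42 S2=50 S3=27 S4=22 blocked=[]
Op 4: conn=49 S1=42 S2=50 S3=27 S4=22 blocked=[]
Op 5: conn=37 S1=42 S2=50 S3=15 S4=22 blocked=[]
Op 6: conn=20 S1=42 S2=50 S3=15 S4=5 blocked=[]
Op 7: conn=15 S1=42 S2=50 S3=15 S4=0 blocked=[4]

Answer: S4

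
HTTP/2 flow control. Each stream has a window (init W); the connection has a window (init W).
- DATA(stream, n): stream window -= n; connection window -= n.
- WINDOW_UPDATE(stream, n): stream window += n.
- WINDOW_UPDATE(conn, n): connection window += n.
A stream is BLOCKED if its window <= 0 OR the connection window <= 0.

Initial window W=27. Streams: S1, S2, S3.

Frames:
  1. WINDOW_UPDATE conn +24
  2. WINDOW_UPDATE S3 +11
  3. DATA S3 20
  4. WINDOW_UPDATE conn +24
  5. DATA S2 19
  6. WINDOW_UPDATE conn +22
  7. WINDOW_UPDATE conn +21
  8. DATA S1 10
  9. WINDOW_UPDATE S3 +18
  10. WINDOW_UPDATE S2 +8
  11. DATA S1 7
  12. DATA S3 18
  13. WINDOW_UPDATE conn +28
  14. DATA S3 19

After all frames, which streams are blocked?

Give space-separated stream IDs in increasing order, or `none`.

Op 1: conn=51 S1=27 S2=27 S3=27 blocked=[]
Op 2: conn=51 S1=27 S2=27 S3=38 blocked=[]
Op 3: conn=31 S1=27 S2=27 S3=18 blocked=[]
Op 4: conn=55 S1=27 S2=27 S3=18 blocked=[]
Op 5: conn=36 S1=27 S2=8 S3=18 blocked=[]
Op 6: conn=58 S1=27 S2=8 S3=18 blocked=[]
Op 7: conn=79 S1=27 S2=8 S3=18 blocked=[]
Op 8: conn=69 S1=17 S2=8 S3=18 blocked=[]
Op 9: conn=69 S1=17 S2=8 S3=36 blocked=[]
Op 10: conn=69 S1=17 S2=16 S3=36 blocked=[]
Op 11: conn=62 S1=10 S2=16 S3=36 blocked=[]
Op 12: conn=44 S1=10 S2=16 S3=18 blocked=[]
Op 13: conn=72 S1=10 S2=16 S3=18 blocked=[]
Op 14: conn=53 S1=10 S2=16 S3=-1 blocked=[3]

Answer: S3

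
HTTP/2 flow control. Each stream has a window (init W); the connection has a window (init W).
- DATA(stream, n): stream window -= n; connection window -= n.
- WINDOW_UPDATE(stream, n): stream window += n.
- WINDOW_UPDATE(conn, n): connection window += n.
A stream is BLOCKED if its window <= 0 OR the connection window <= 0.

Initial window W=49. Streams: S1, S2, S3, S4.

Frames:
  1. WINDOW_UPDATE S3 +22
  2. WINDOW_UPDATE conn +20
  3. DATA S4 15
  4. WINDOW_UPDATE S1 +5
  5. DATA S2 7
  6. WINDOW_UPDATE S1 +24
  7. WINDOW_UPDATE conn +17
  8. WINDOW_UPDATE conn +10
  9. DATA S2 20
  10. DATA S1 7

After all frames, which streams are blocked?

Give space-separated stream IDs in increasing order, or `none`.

Answer: none

Derivation:
Op 1: conn=49 S1=49 S2=49 S3=71 S4=49 blocked=[]
Op 2: conn=69 S1=49 S2=49 S3=71 S4=49 blocked=[]
Op 3: conn=54 S1=49 S2=49 S3=71 S4=34 blocked=[]
Op 4: conn=54 S1=54 S2=49 S3=71 S4=34 blocked=[]
Op 5: conn=47 S1=54 S2=42 S3=71 S4=34 blocked=[]
Op 6: conn=47 S1=78 S2=42 S3=71 S4=34 blocked=[]
Op 7: conn=64 S1=78 S2=42 S3=71 S4=34 blocked=[]
Op 8: conn=74 S1=78 S2=42 S3=71 S4=34 blocked=[]
Op 9: conn=54 S1=78 S2=22 S3=71 S4=34 blocked=[]
Op 10: conn=47 S1=71 S2=22 S3=71 S4=34 blocked=[]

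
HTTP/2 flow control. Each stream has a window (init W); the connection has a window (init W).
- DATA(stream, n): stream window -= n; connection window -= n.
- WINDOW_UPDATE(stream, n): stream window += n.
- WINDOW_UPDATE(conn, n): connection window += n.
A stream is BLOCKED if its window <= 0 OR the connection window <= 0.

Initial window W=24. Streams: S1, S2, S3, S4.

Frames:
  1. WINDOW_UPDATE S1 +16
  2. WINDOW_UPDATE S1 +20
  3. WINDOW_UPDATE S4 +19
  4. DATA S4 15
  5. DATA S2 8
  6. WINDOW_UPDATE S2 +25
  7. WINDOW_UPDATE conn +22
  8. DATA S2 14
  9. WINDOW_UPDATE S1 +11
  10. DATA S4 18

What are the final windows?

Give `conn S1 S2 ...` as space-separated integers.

Op 1: conn=24 S1=40 S2=24 S3=24 S4=24 blocked=[]
Op 2: conn=24 S1=60 S2=24 S3=24 S4=24 blocked=[]
Op 3: conn=24 S1=60 S2=24 S3=24 S4=43 blocked=[]
Op 4: conn=9 S1=60 S2=24 S3=24 S4=28 blocked=[]
Op 5: conn=1 S1=60 S2=16 S3=24 S4=28 blocked=[]
Op 6: conn=1 S1=60 S2=41 S3=24 S4=28 blocked=[]
Op 7: conn=23 S1=60 S2=41 S3=24 S4=28 blocked=[]
Op 8: conn=9 S1=60 S2=27 S3=24 S4=28 blocked=[]
Op 9: conn=9 S1=71 S2=27 S3=24 S4=28 blocked=[]
Op 10: conn=-9 S1=71 S2=27 S3=24 S4=10 blocked=[1, 2, 3, 4]

Answer: -9 71 27 24 10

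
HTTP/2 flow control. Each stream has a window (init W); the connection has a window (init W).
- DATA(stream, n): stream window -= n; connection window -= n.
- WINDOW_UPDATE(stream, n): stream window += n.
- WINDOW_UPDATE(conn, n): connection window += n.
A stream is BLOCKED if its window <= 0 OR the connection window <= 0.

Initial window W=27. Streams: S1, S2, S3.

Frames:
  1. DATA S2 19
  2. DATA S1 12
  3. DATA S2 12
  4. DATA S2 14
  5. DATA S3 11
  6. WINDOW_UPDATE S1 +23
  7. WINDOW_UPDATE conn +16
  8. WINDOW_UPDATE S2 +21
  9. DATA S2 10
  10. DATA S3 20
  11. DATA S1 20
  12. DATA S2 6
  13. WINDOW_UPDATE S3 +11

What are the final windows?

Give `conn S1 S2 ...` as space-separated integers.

Answer: -81 18 -13 7

Derivation:
Op 1: conn=8 S1=27 S2=8 S3=27 blocked=[]
Op 2: conn=-4 S1=15 S2=8 S3=27 blocked=[1, 2, 3]
Op 3: conn=-16 S1=15 S2=-4 S3=27 blocked=[1, 2, 3]
Op 4: conn=-30 S1=15 S2=-18 S3=27 blocked=[1, 2, 3]
Op 5: conn=-41 S1=15 S2=-18 S3=16 blocked=[1, 2, 3]
Op 6: conn=-41 S1=38 S2=-18 S3=16 blocked=[1, 2, 3]
Op 7: conn=-25 S1=38 S2=-18 S3=16 blocked=[1, 2, 3]
Op 8: conn=-25 S1=38 S2=3 S3=16 blocked=[1, 2, 3]
Op 9: conn=-35 S1=38 S2=-7 S3=16 blocked=[1, 2, 3]
Op 10: conn=-55 S1=38 S2=-7 S3=-4 blocked=[1, 2, 3]
Op 11: conn=-75 S1=18 S2=-7 S3=-4 blocked=[1, 2, 3]
Op 12: conn=-81 S1=18 S2=-13 S3=-4 blocked=[1, 2, 3]
Op 13: conn=-81 S1=18 S2=-13 S3=7 blocked=[1, 2, 3]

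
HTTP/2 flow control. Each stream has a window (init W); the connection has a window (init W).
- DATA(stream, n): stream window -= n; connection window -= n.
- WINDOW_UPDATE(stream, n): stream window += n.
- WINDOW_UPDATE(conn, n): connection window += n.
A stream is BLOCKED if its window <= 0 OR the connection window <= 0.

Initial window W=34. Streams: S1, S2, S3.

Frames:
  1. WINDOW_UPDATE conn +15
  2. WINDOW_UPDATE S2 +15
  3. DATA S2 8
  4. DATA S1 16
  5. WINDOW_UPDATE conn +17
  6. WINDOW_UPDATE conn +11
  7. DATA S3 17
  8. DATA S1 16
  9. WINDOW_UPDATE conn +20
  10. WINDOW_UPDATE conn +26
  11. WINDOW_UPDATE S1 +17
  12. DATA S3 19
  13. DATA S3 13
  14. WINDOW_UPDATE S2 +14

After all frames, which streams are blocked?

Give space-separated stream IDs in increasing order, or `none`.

Answer: S3

Derivation:
Op 1: conn=49 S1=34 S2=34 S3=34 blocked=[]
Op 2: conn=49 S1=34 S2=49 S3=34 blocked=[]
Op 3: conn=41 S1=34 S2=41 S3=34 blocked=[]
Op 4: conn=25 S1=18 S2=41 S3=34 blocked=[]
Op 5: conn=42 S1=18 S2=41 S3=34 blocked=[]
Op 6: conn=53 S1=18 S2=41 S3=34 blocked=[]
Op 7: conn=36 S1=18 S2=41 S3=17 blocked=[]
Op 8: conn=20 S1=2 S2=41 S3=17 blocked=[]
Op 9: conn=40 S1=2 S2=41 S3=17 blocked=[]
Op 10: conn=66 S1=2 S2=41 S3=17 blocked=[]
Op 11: conn=66 S1=19 S2=41 S3=17 blocked=[]
Op 12: conn=47 S1=19 S2=41 S3=-2 blocked=[3]
Op 13: conn=34 S1=19 S2=41 S3=-15 blocked=[3]
Op 14: conn=34 S1=19 S2=55 S3=-15 blocked=[3]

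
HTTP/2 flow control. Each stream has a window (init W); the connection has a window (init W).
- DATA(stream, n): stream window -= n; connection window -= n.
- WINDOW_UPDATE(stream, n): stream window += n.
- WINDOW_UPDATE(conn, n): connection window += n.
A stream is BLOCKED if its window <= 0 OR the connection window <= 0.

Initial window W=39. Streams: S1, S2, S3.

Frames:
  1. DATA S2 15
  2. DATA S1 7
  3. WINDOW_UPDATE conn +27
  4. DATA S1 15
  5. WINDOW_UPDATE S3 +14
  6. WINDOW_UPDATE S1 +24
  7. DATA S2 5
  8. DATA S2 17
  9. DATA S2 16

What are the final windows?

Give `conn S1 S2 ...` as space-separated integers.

Answer: -9 41 -14 53

Derivation:
Op 1: conn=24 S1=39 S2=24 S3=39 blocked=[]
Op 2: conn=17 S1=32 S2=24 S3=39 blocked=[]
Op 3: conn=44 S1=32 S2=24 S3=39 blocked=[]
Op 4: conn=29 S1=17 S2=24 S3=39 blocked=[]
Op 5: conn=29 S1=17 S2=24 S3=53 blocked=[]
Op 6: conn=29 S1=41 S2=24 S3=53 blocked=[]
Op 7: conn=24 S1=41 S2=19 S3=53 blocked=[]
Op 8: conn=7 S1=41 S2=2 S3=53 blocked=[]
Op 9: conn=-9 S1=41 S2=-14 S3=53 blocked=[1, 2, 3]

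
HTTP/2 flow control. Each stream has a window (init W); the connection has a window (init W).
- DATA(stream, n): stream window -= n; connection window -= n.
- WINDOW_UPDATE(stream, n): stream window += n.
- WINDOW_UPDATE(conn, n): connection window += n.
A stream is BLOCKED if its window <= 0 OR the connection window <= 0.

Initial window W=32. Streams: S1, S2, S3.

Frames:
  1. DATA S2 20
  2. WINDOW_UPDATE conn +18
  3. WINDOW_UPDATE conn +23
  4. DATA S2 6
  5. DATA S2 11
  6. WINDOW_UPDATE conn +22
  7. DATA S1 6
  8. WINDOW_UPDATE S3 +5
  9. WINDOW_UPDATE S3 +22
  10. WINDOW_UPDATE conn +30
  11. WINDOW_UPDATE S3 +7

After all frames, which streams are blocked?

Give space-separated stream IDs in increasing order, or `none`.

Op 1: conn=12 S1=32 S2=12 S3=32 blocked=[]
Op 2: conn=30 S1=32 S2=12 S3=32 blocked=[]
Op 3: conn=53 S1=32 S2=12 S3=32 blocked=[]
Op 4: conn=47 S1=32 S2=6 S3=32 blocked=[]
Op 5: conn=36 S1=32 S2=-5 S3=32 blocked=[2]
Op 6: conn=58 S1=32 S2=-5 S3=32 blocked=[2]
Op 7: conn=52 S1=26 S2=-5 S3=32 blocked=[2]
Op 8: conn=52 S1=26 S2=-5 S3=37 blocked=[2]
Op 9: conn=52 S1=26 S2=-5 S3=59 blocked=[2]
Op 10: conn=82 S1=26 S2=-5 S3=59 blocked=[2]
Op 11: conn=82 S1=26 S2=-5 S3=66 blocked=[2]

Answer: S2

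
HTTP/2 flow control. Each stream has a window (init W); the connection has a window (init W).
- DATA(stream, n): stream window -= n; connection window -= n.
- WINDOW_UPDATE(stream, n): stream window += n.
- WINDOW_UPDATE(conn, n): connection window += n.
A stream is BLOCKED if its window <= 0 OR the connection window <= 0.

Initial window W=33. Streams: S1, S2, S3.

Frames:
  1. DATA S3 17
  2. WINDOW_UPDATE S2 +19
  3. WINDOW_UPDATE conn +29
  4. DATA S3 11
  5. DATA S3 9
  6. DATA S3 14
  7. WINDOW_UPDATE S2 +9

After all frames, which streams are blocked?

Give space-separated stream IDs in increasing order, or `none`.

Answer: S3

Derivation:
Op 1: conn=16 S1=33 S2=33 S3=16 blocked=[]
Op 2: conn=16 S1=33 S2=52 S3=16 blocked=[]
Op 3: conn=45 S1=33 S2=52 S3=16 blocked=[]
Op 4: conn=34 S1=33 S2=52 S3=5 blocked=[]
Op 5: conn=25 S1=33 S2=52 S3=-4 blocked=[3]
Op 6: conn=11 S1=33 S2=52 S3=-18 blocked=[3]
Op 7: conn=11 S1=33 S2=61 S3=-18 blocked=[3]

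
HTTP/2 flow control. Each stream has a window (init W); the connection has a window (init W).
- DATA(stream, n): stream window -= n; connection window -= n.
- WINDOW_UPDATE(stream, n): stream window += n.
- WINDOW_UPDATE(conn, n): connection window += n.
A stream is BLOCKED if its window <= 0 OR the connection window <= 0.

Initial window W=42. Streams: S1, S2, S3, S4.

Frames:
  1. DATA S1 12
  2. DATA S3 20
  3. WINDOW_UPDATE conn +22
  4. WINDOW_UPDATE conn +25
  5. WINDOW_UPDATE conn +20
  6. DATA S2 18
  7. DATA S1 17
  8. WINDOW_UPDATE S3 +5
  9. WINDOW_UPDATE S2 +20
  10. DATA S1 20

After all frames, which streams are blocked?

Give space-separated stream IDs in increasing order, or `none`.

Op 1: conn=30 S1=30 S2=42 S3=42 S4=42 blocked=[]
Op 2: conn=10 S1=30 S2=42 S3=22 S4=42 blocked=[]
Op 3: conn=32 S1=30 S2=42 S3=22 S4=42 blocked=[]
Op 4: conn=57 S1=30 S2=42 S3=22 S4=42 blocked=[]
Op 5: conn=77 S1=30 S2=42 S3=22 S4=42 blocked=[]
Op 6: conn=59 S1=30 S2=24 S3=22 S4=42 blocked=[]
Op 7: conn=42 S1=13 S2=24 S3=22 S4=42 blocked=[]
Op 8: conn=42 S1=13 S2=24 S3=27 S4=42 blocked=[]
Op 9: conn=42 S1=13 S2=44 S3=27 S4=42 blocked=[]
Op 10: conn=22 S1=-7 S2=44 S3=27 S4=42 blocked=[1]

Answer: S1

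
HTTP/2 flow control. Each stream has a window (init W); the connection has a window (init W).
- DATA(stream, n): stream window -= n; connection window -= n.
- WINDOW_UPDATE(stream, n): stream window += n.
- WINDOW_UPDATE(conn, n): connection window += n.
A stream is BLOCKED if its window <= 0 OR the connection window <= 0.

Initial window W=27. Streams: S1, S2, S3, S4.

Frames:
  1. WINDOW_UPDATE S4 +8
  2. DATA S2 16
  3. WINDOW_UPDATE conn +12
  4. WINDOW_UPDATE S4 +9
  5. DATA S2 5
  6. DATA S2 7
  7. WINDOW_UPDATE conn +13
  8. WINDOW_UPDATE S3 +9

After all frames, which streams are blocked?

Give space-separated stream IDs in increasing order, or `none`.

Op 1: conn=27 S1=27 S2=27 S3=27 S4=35 blocked=[]
Op 2: conn=11 S1=27 S2=11 S3=27 S4=35 blocked=[]
Op 3: conn=23 S1=27 S2=11 S3=27 S4=35 blocked=[]
Op 4: conn=23 S1=27 S2=11 S3=27 S4=44 blocked=[]
Op 5: conn=18 S1=27 S2=6 S3=27 S4=44 blocked=[]
Op 6: conn=11 S1=27 S2=-1 S3=27 S4=44 blocked=[2]
Op 7: conn=24 S1=27 S2=-1 S3=27 S4=44 blocked=[2]
Op 8: conn=24 S1=27 S2=-1 S3=36 S4=44 blocked=[2]

Answer: S2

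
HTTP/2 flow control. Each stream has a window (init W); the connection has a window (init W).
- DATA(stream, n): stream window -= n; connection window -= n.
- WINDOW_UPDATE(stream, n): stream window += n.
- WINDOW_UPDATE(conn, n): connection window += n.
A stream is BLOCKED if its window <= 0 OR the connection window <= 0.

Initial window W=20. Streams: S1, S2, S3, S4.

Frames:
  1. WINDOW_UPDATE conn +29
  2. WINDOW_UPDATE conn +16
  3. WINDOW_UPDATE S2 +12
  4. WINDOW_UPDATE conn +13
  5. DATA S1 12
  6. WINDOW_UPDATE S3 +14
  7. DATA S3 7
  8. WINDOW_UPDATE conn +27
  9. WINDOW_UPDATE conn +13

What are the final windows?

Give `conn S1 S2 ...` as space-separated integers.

Op 1: conn=49 S1=20 S2=20 S3=20 S4=20 blocked=[]
Op 2: conn=65 S1=20 S2=20 S3=20 S4=20 blocked=[]
Op 3: conn=65 S1=20 S2=32 S3=20 S4=20 blocked=[]
Op 4: conn=78 S1=20 S2=32 S3=20 S4=20 blocked=[]
Op 5: conn=66 S1=8 S2=32 S3=20 S4=20 blocked=[]
Op 6: conn=66 S1=8 S2=32 S3=34 S4=20 blocked=[]
Op 7: conn=59 S1=8 S2=32 S3=27 S4=20 blocked=[]
Op 8: conn=86 S1=8 S2=32 S3=27 S4=20 blocked=[]
Op 9: conn=99 S1=8 S2=32 S3=27 S4=20 blocked=[]

Answer: 99 8 32 27 20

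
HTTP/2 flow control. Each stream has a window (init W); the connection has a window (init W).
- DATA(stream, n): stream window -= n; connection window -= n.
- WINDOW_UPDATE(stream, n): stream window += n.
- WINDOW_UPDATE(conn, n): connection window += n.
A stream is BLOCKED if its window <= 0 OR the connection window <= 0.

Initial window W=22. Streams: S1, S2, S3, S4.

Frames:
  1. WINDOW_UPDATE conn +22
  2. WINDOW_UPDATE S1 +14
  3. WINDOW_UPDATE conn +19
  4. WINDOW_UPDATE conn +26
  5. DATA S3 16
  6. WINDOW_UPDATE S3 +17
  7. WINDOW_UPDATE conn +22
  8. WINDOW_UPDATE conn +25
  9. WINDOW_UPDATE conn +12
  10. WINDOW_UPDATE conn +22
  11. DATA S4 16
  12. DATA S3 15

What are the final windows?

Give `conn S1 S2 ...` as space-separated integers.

Op 1: conn=44 S1=22 S2=22 S3=22 S4=22 blocked=[]
Op 2: conn=44 S1=36 S2=22 S3=22 S4=22 blocked=[]
Op 3: conn=63 S1=36 S2=22 S3=22 S4=22 blocked=[]
Op 4: conn=89 S1=36 S2=22 S3=22 S4=22 blocked=[]
Op 5: conn=73 S1=36 S2=22 S3=6 S4=22 blocked=[]
Op 6: conn=73 S1=36 S2=22 S3=23 S4=22 blocked=[]
Op 7: conn=95 S1=36 S2=22 S3=23 S4=22 blocked=[]
Op 8: conn=120 S1=36 S2=22 S3=23 S4=22 blocked=[]
Op 9: conn=132 S1=36 S2=22 S3=23 S4=22 blocked=[]
Op 10: conn=154 S1=36 S2=22 S3=23 S4=22 blocked=[]
Op 11: conn=138 S1=36 S2=22 S3=23 S4=6 blocked=[]
Op 12: conn=123 S1=36 S2=22 S3=8 S4=6 blocked=[]

Answer: 123 36 22 8 6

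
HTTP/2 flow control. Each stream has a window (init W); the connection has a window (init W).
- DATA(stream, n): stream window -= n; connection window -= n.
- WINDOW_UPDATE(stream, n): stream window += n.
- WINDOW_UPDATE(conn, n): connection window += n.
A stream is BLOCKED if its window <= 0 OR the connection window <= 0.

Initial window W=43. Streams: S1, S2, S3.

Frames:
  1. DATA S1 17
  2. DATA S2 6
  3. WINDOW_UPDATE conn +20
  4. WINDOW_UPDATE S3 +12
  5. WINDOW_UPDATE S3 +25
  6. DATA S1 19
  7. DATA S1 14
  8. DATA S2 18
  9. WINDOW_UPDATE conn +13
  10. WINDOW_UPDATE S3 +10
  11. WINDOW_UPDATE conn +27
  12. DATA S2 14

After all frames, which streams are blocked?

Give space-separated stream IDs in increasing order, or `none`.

Answer: S1

Derivation:
Op 1: conn=26 S1=26 S2=43 S3=43 blocked=[]
Op 2: conn=20 S1=26 S2=37 S3=43 blocked=[]
Op 3: conn=40 S1=26 S2=37 S3=43 blocked=[]
Op 4: conn=40 S1=26 S2=37 S3=55 blocked=[]
Op 5: conn=40 S1=26 S2=37 S3=80 blocked=[]
Op 6: conn=21 S1=7 S2=37 S3=80 blocked=[]
Op 7: conn=7 S1=-7 S2=37 S3=80 blocked=[1]
Op 8: conn=-11 S1=-7 S2=19 S3=80 blocked=[1, 2, 3]
Op 9: conn=2 S1=-7 S2=19 S3=80 blocked=[1]
Op 10: conn=2 S1=-7 S2=19 S3=90 blocked=[1]
Op 11: conn=29 S1=-7 S2=19 S3=90 blocked=[1]
Op 12: conn=15 S1=-7 S2=5 S3=90 blocked=[1]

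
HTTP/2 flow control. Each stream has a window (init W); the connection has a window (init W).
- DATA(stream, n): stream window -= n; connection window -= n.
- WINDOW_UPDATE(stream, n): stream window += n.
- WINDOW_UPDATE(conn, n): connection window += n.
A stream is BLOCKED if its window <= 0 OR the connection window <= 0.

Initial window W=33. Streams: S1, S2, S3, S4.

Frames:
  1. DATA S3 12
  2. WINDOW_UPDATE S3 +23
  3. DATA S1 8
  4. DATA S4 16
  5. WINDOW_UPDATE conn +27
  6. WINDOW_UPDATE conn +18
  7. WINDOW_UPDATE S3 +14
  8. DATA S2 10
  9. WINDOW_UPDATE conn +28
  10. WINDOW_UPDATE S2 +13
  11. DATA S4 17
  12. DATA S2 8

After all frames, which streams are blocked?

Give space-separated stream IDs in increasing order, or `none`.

Answer: S4

Derivation:
Op 1: conn=21 S1=33 S2=33 S3=21 S4=33 blocked=[]
Op 2: conn=21 S1=33 S2=33 S3=44 S4=33 blocked=[]
Op 3: conn=13 S1=25 S2=33 S3=44 S4=33 blocked=[]
Op 4: conn=-3 S1=25 S2=33 S3=44 S4=17 blocked=[1, 2, 3, 4]
Op 5: conn=24 S1=25 S2=33 S3=44 S4=17 blocked=[]
Op 6: conn=42 S1=25 S2=33 S3=44 S4=17 blocked=[]
Op 7: conn=42 S1=25 S2=33 S3=58 S4=17 blocked=[]
Op 8: conn=32 S1=25 S2=23 S3=58 S4=17 blocked=[]
Op 9: conn=60 S1=25 S2=23 S3=58 S4=17 blocked=[]
Op 10: conn=60 S1=25 S2=36 S3=58 S4=17 blocked=[]
Op 11: conn=43 S1=25 S2=36 S3=58 S4=0 blocked=[4]
Op 12: conn=35 S1=25 S2=28 S3=58 S4=0 blocked=[4]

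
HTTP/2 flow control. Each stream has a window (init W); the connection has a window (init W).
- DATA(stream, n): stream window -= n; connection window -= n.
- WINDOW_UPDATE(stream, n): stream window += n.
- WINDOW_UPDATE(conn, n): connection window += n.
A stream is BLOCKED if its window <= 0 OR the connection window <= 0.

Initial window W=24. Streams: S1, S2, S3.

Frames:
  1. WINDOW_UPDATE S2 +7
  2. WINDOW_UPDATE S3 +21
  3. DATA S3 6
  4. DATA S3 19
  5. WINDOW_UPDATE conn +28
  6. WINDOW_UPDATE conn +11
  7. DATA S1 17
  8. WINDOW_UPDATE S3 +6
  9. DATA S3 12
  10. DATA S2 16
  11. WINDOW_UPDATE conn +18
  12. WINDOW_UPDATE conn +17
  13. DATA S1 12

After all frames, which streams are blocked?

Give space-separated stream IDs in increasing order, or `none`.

Answer: S1

Derivation:
Op 1: conn=24 S1=24 S2=31 S3=24 blocked=[]
Op 2: conn=24 S1=24 S2=31 S3=45 blocked=[]
Op 3: conn=18 S1=24 S2=31 S3=39 blocked=[]
Op 4: conn=-1 S1=24 S2=31 S3=20 blocked=[1, 2, 3]
Op 5: conn=27 S1=24 S2=31 S3=20 blocked=[]
Op 6: conn=38 S1=24 S2=31 S3=20 blocked=[]
Op 7: conn=21 S1=7 S2=31 S3=20 blocked=[]
Op 8: conn=21 S1=7 S2=31 S3=26 blocked=[]
Op 9: conn=9 S1=7 S2=31 S3=14 blocked=[]
Op 10: conn=-7 S1=7 S2=15 S3=14 blocked=[1, 2, 3]
Op 11: conn=11 S1=7 S2=15 S3=14 blocked=[]
Op 12: conn=28 S1=7 S2=15 S3=14 blocked=[]
Op 13: conn=16 S1=-5 S2=15 S3=14 blocked=[1]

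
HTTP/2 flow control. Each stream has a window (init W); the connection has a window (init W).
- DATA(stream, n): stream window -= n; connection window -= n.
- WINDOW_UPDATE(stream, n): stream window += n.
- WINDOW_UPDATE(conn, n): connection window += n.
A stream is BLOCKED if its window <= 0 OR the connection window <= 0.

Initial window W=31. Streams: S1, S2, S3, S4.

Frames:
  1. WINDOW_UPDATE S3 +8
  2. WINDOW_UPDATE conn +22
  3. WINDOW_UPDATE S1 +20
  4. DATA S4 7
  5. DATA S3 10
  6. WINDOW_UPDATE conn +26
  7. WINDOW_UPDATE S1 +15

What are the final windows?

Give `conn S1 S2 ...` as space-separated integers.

Answer: 62 66 31 29 24

Derivation:
Op 1: conn=31 S1=31 S2=31 S3=39 S4=31 blocked=[]
Op 2: conn=53 S1=31 S2=31 S3=39 S4=31 blocked=[]
Op 3: conn=53 S1=51 S2=31 S3=39 S4=31 blocked=[]
Op 4: conn=46 S1=51 S2=31 S3=39 S4=24 blocked=[]
Op 5: conn=36 S1=51 S2=31 S3=29 S4=24 blocked=[]
Op 6: conn=62 S1=51 S2=31 S3=29 S4=24 blocked=[]
Op 7: conn=62 S1=66 S2=31 S3=29 S4=24 blocked=[]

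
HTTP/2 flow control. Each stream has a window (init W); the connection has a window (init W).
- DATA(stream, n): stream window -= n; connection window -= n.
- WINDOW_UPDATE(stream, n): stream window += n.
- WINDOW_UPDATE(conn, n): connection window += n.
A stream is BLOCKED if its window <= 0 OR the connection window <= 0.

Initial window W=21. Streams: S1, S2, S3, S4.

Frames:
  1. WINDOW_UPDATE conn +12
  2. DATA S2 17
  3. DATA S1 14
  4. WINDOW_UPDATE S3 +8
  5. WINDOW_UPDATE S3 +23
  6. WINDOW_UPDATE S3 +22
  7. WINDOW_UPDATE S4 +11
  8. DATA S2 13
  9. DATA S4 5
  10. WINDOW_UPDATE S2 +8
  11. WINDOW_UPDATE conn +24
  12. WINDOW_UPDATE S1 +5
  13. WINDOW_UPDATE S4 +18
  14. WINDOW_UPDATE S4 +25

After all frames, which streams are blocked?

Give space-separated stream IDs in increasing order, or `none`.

Answer: S2

Derivation:
Op 1: conn=33 S1=21 S2=21 S3=21 S4=21 blocked=[]
Op 2: conn=16 S1=21 S2=4 S3=21 S4=21 blocked=[]
Op 3: conn=2 S1=7 S2=4 S3=21 S4=21 blocked=[]
Op 4: conn=2 S1=7 S2=4 S3=29 S4=21 blocked=[]
Op 5: conn=2 S1=7 S2=4 S3=52 S4=21 blocked=[]
Op 6: conn=2 S1=7 S2=4 S3=74 S4=21 blocked=[]
Op 7: conn=2 S1=7 S2=4 S3=74 S4=32 blocked=[]
Op 8: conn=-11 S1=7 S2=-9 S3=74 S4=32 blocked=[1, 2, 3, 4]
Op 9: conn=-16 S1=7 S2=-9 S3=74 S4=27 blocked=[1, 2, 3, 4]
Op 10: conn=-16 S1=7 S2=-1 S3=74 S4=27 blocked=[1, 2, 3, 4]
Op 11: conn=8 S1=7 S2=-1 S3=74 S4=27 blocked=[2]
Op 12: conn=8 S1=12 S2=-1 S3=74 S4=27 blocked=[2]
Op 13: conn=8 S1=12 S2=-1 S3=74 S4=45 blocked=[2]
Op 14: conn=8 S1=12 S2=-1 S3=74 S4=70 blocked=[2]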